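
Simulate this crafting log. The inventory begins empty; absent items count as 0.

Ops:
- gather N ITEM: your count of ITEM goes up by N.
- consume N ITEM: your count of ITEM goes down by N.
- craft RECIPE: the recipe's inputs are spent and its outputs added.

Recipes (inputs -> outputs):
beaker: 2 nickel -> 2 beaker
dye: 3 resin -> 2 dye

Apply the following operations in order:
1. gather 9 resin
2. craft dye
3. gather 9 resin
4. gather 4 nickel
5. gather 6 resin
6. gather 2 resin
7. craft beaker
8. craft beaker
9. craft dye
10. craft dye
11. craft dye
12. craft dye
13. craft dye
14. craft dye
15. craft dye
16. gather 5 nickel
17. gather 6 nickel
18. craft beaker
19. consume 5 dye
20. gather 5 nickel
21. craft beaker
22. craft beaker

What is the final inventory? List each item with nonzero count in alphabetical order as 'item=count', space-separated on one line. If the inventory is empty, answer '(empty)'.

Answer: beaker=10 dye=11 nickel=10 resin=2

Derivation:
After 1 (gather 9 resin): resin=9
After 2 (craft dye): dye=2 resin=6
After 3 (gather 9 resin): dye=2 resin=15
After 4 (gather 4 nickel): dye=2 nickel=4 resin=15
After 5 (gather 6 resin): dye=2 nickel=4 resin=21
After 6 (gather 2 resin): dye=2 nickel=4 resin=23
After 7 (craft beaker): beaker=2 dye=2 nickel=2 resin=23
After 8 (craft beaker): beaker=4 dye=2 resin=23
After 9 (craft dye): beaker=4 dye=4 resin=20
After 10 (craft dye): beaker=4 dye=6 resin=17
After 11 (craft dye): beaker=4 dye=8 resin=14
After 12 (craft dye): beaker=4 dye=10 resin=11
After 13 (craft dye): beaker=4 dye=12 resin=8
After 14 (craft dye): beaker=4 dye=14 resin=5
After 15 (craft dye): beaker=4 dye=16 resin=2
After 16 (gather 5 nickel): beaker=4 dye=16 nickel=5 resin=2
After 17 (gather 6 nickel): beaker=4 dye=16 nickel=11 resin=2
After 18 (craft beaker): beaker=6 dye=16 nickel=9 resin=2
After 19 (consume 5 dye): beaker=6 dye=11 nickel=9 resin=2
After 20 (gather 5 nickel): beaker=6 dye=11 nickel=14 resin=2
After 21 (craft beaker): beaker=8 dye=11 nickel=12 resin=2
After 22 (craft beaker): beaker=10 dye=11 nickel=10 resin=2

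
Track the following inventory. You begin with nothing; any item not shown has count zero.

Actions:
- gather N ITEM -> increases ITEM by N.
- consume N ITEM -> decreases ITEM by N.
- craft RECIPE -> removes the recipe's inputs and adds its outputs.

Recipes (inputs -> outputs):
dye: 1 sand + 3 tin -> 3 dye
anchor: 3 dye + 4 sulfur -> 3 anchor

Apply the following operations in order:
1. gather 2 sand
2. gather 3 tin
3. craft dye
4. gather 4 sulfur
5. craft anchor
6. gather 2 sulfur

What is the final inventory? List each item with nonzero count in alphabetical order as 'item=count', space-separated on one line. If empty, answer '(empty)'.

Answer: anchor=3 sand=1 sulfur=2

Derivation:
After 1 (gather 2 sand): sand=2
After 2 (gather 3 tin): sand=2 tin=3
After 3 (craft dye): dye=3 sand=1
After 4 (gather 4 sulfur): dye=3 sand=1 sulfur=4
After 5 (craft anchor): anchor=3 sand=1
After 6 (gather 2 sulfur): anchor=3 sand=1 sulfur=2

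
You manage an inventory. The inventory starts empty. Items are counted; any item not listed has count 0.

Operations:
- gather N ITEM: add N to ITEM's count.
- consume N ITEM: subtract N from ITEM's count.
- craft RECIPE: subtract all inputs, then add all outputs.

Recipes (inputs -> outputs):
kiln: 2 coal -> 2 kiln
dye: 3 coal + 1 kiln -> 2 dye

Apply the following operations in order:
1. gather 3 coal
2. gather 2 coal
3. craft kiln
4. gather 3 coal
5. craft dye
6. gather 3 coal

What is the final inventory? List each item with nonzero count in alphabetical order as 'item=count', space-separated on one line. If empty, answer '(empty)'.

After 1 (gather 3 coal): coal=3
After 2 (gather 2 coal): coal=5
After 3 (craft kiln): coal=3 kiln=2
After 4 (gather 3 coal): coal=6 kiln=2
After 5 (craft dye): coal=3 dye=2 kiln=1
After 6 (gather 3 coal): coal=6 dye=2 kiln=1

Answer: coal=6 dye=2 kiln=1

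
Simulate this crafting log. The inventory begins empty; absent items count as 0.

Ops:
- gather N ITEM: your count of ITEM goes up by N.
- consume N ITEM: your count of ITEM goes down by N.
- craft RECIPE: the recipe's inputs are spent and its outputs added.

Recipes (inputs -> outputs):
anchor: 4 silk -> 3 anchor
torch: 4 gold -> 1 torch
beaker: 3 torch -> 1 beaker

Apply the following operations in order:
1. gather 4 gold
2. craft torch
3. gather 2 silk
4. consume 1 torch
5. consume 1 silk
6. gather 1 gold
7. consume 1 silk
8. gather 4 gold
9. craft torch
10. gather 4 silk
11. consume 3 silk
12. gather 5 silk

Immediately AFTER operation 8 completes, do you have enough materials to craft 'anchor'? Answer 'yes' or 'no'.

Answer: no

Derivation:
After 1 (gather 4 gold): gold=4
After 2 (craft torch): torch=1
After 3 (gather 2 silk): silk=2 torch=1
After 4 (consume 1 torch): silk=2
After 5 (consume 1 silk): silk=1
After 6 (gather 1 gold): gold=1 silk=1
After 7 (consume 1 silk): gold=1
After 8 (gather 4 gold): gold=5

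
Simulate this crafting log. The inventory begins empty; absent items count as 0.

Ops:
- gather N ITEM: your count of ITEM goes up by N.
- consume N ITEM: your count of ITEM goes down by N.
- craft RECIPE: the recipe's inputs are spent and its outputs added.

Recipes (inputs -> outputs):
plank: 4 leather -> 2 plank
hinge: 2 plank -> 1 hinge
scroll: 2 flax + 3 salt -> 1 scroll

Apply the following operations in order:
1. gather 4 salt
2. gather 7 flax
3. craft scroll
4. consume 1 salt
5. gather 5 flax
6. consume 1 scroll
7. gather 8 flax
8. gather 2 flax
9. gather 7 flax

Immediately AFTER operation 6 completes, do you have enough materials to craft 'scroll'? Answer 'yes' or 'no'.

Answer: no

Derivation:
After 1 (gather 4 salt): salt=4
After 2 (gather 7 flax): flax=7 salt=4
After 3 (craft scroll): flax=5 salt=1 scroll=1
After 4 (consume 1 salt): flax=5 scroll=1
After 5 (gather 5 flax): flax=10 scroll=1
After 6 (consume 1 scroll): flax=10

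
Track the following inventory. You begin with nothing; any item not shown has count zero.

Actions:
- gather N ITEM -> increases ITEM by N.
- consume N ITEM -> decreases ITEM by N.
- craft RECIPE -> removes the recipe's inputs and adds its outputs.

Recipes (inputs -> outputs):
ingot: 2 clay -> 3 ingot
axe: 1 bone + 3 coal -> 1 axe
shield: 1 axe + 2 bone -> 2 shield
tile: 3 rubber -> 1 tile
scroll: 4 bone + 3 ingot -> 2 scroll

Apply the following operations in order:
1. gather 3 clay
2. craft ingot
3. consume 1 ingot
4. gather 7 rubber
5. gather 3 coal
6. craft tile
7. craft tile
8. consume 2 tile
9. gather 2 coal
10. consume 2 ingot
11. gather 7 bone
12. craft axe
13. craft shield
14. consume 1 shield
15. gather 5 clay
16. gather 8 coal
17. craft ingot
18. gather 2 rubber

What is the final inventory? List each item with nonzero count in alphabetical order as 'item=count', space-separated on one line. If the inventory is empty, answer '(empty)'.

Answer: bone=4 clay=4 coal=10 ingot=3 rubber=3 shield=1

Derivation:
After 1 (gather 3 clay): clay=3
After 2 (craft ingot): clay=1 ingot=3
After 3 (consume 1 ingot): clay=1 ingot=2
After 4 (gather 7 rubber): clay=1 ingot=2 rubber=7
After 5 (gather 3 coal): clay=1 coal=3 ingot=2 rubber=7
After 6 (craft tile): clay=1 coal=3 ingot=2 rubber=4 tile=1
After 7 (craft tile): clay=1 coal=3 ingot=2 rubber=1 tile=2
After 8 (consume 2 tile): clay=1 coal=3 ingot=2 rubber=1
After 9 (gather 2 coal): clay=1 coal=5 ingot=2 rubber=1
After 10 (consume 2 ingot): clay=1 coal=5 rubber=1
After 11 (gather 7 bone): bone=7 clay=1 coal=5 rubber=1
After 12 (craft axe): axe=1 bone=6 clay=1 coal=2 rubber=1
After 13 (craft shield): bone=4 clay=1 coal=2 rubber=1 shield=2
After 14 (consume 1 shield): bone=4 clay=1 coal=2 rubber=1 shield=1
After 15 (gather 5 clay): bone=4 clay=6 coal=2 rubber=1 shield=1
After 16 (gather 8 coal): bone=4 clay=6 coal=10 rubber=1 shield=1
After 17 (craft ingot): bone=4 clay=4 coal=10 ingot=3 rubber=1 shield=1
After 18 (gather 2 rubber): bone=4 clay=4 coal=10 ingot=3 rubber=3 shield=1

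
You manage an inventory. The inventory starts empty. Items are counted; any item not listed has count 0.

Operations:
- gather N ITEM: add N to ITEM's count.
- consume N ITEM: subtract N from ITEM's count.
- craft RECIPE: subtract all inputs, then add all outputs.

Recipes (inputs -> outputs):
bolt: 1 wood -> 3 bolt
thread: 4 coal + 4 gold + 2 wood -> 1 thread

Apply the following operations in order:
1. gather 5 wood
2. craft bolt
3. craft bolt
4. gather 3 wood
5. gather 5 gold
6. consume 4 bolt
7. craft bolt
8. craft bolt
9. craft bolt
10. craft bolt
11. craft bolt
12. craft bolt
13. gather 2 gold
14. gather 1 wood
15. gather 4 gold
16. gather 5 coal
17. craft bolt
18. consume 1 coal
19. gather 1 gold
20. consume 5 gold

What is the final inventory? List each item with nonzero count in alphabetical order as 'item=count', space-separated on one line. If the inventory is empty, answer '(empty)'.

After 1 (gather 5 wood): wood=5
After 2 (craft bolt): bolt=3 wood=4
After 3 (craft bolt): bolt=6 wood=3
After 4 (gather 3 wood): bolt=6 wood=6
After 5 (gather 5 gold): bolt=6 gold=5 wood=6
After 6 (consume 4 bolt): bolt=2 gold=5 wood=6
After 7 (craft bolt): bolt=5 gold=5 wood=5
After 8 (craft bolt): bolt=8 gold=5 wood=4
After 9 (craft bolt): bolt=11 gold=5 wood=3
After 10 (craft bolt): bolt=14 gold=5 wood=2
After 11 (craft bolt): bolt=17 gold=5 wood=1
After 12 (craft bolt): bolt=20 gold=5
After 13 (gather 2 gold): bolt=20 gold=7
After 14 (gather 1 wood): bolt=20 gold=7 wood=1
After 15 (gather 4 gold): bolt=20 gold=11 wood=1
After 16 (gather 5 coal): bolt=20 coal=5 gold=11 wood=1
After 17 (craft bolt): bolt=23 coal=5 gold=11
After 18 (consume 1 coal): bolt=23 coal=4 gold=11
After 19 (gather 1 gold): bolt=23 coal=4 gold=12
After 20 (consume 5 gold): bolt=23 coal=4 gold=7

Answer: bolt=23 coal=4 gold=7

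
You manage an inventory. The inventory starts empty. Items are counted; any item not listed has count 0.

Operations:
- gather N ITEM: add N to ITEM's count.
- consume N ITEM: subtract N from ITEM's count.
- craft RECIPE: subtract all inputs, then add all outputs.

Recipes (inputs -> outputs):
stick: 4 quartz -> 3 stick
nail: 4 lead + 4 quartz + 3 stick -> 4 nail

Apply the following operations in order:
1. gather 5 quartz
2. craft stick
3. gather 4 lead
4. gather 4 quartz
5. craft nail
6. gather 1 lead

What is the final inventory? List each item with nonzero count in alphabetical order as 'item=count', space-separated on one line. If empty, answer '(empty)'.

Answer: lead=1 nail=4 quartz=1

Derivation:
After 1 (gather 5 quartz): quartz=5
After 2 (craft stick): quartz=1 stick=3
After 3 (gather 4 lead): lead=4 quartz=1 stick=3
After 4 (gather 4 quartz): lead=4 quartz=5 stick=3
After 5 (craft nail): nail=4 quartz=1
After 6 (gather 1 lead): lead=1 nail=4 quartz=1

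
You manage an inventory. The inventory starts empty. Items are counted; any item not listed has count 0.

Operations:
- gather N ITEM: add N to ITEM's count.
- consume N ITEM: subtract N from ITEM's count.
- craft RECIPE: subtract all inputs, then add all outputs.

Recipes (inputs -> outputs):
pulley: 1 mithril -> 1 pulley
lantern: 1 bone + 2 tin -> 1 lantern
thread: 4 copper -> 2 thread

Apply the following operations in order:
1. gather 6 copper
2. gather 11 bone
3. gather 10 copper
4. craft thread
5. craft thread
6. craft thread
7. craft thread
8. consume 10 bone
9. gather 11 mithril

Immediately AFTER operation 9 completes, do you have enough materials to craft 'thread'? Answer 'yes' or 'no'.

Answer: no

Derivation:
After 1 (gather 6 copper): copper=6
After 2 (gather 11 bone): bone=11 copper=6
After 3 (gather 10 copper): bone=11 copper=16
After 4 (craft thread): bone=11 copper=12 thread=2
After 5 (craft thread): bone=11 copper=8 thread=4
After 6 (craft thread): bone=11 copper=4 thread=6
After 7 (craft thread): bone=11 thread=8
After 8 (consume 10 bone): bone=1 thread=8
After 9 (gather 11 mithril): bone=1 mithril=11 thread=8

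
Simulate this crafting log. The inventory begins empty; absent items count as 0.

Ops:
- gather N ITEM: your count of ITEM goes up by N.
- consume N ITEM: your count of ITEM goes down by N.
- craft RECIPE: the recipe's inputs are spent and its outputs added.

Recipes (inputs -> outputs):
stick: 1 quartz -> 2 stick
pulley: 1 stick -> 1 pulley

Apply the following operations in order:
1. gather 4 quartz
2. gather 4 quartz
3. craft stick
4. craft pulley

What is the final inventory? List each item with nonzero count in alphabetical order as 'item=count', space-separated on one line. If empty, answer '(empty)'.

After 1 (gather 4 quartz): quartz=4
After 2 (gather 4 quartz): quartz=8
After 3 (craft stick): quartz=7 stick=2
After 4 (craft pulley): pulley=1 quartz=7 stick=1

Answer: pulley=1 quartz=7 stick=1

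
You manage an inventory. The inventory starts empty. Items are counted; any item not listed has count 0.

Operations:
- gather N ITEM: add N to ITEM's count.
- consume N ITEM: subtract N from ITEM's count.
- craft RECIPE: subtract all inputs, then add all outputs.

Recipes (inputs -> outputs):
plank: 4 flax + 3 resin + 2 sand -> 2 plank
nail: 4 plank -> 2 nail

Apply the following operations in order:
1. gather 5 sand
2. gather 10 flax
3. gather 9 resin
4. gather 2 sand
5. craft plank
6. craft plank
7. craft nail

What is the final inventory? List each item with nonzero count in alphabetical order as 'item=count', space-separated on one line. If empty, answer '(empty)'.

After 1 (gather 5 sand): sand=5
After 2 (gather 10 flax): flax=10 sand=5
After 3 (gather 9 resin): flax=10 resin=9 sand=5
After 4 (gather 2 sand): flax=10 resin=9 sand=7
After 5 (craft plank): flax=6 plank=2 resin=6 sand=5
After 6 (craft plank): flax=2 plank=4 resin=3 sand=3
After 7 (craft nail): flax=2 nail=2 resin=3 sand=3

Answer: flax=2 nail=2 resin=3 sand=3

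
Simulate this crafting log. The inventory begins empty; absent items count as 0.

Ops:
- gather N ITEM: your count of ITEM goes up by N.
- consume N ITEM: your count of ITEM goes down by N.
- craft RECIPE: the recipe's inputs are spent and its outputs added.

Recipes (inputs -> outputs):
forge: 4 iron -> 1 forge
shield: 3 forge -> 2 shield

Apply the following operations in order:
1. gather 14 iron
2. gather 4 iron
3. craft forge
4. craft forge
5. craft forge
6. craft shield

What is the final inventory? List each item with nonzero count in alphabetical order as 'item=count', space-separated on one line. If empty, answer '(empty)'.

After 1 (gather 14 iron): iron=14
After 2 (gather 4 iron): iron=18
After 3 (craft forge): forge=1 iron=14
After 4 (craft forge): forge=2 iron=10
After 5 (craft forge): forge=3 iron=6
After 6 (craft shield): iron=6 shield=2

Answer: iron=6 shield=2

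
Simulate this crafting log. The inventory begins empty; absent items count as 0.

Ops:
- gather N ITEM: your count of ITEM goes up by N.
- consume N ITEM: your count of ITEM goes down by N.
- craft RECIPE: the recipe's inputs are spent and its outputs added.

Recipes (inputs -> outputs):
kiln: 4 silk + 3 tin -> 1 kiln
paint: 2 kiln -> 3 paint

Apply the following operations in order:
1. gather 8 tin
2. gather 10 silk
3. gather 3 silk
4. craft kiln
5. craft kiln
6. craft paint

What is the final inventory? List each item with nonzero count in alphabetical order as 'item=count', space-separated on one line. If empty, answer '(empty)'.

Answer: paint=3 silk=5 tin=2

Derivation:
After 1 (gather 8 tin): tin=8
After 2 (gather 10 silk): silk=10 tin=8
After 3 (gather 3 silk): silk=13 tin=8
After 4 (craft kiln): kiln=1 silk=9 tin=5
After 5 (craft kiln): kiln=2 silk=5 tin=2
After 6 (craft paint): paint=3 silk=5 tin=2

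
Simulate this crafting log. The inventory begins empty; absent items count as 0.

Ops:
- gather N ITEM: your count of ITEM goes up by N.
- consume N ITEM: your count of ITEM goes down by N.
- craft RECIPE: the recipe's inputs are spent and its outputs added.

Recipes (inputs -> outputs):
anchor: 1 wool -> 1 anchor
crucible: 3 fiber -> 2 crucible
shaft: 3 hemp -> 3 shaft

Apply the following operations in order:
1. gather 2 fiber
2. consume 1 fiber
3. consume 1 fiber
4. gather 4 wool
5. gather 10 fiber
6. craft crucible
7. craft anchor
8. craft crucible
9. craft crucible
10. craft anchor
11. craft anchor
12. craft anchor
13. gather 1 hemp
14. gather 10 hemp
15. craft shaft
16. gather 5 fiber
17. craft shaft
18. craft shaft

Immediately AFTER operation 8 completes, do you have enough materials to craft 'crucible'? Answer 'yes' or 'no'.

After 1 (gather 2 fiber): fiber=2
After 2 (consume 1 fiber): fiber=1
After 3 (consume 1 fiber): (empty)
After 4 (gather 4 wool): wool=4
After 5 (gather 10 fiber): fiber=10 wool=4
After 6 (craft crucible): crucible=2 fiber=7 wool=4
After 7 (craft anchor): anchor=1 crucible=2 fiber=7 wool=3
After 8 (craft crucible): anchor=1 crucible=4 fiber=4 wool=3

Answer: yes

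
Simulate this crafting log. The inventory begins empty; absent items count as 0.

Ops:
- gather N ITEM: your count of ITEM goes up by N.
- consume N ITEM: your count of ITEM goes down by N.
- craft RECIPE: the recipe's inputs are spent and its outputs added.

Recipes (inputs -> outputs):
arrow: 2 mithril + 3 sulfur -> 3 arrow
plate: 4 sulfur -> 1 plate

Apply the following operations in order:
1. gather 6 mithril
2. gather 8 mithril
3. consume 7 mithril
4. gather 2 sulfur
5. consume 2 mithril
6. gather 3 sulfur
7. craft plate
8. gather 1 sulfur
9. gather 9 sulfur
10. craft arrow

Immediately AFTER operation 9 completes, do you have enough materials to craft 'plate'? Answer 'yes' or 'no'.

After 1 (gather 6 mithril): mithril=6
After 2 (gather 8 mithril): mithril=14
After 3 (consume 7 mithril): mithril=7
After 4 (gather 2 sulfur): mithril=7 sulfur=2
After 5 (consume 2 mithril): mithril=5 sulfur=2
After 6 (gather 3 sulfur): mithril=5 sulfur=5
After 7 (craft plate): mithril=5 plate=1 sulfur=1
After 8 (gather 1 sulfur): mithril=5 plate=1 sulfur=2
After 9 (gather 9 sulfur): mithril=5 plate=1 sulfur=11

Answer: yes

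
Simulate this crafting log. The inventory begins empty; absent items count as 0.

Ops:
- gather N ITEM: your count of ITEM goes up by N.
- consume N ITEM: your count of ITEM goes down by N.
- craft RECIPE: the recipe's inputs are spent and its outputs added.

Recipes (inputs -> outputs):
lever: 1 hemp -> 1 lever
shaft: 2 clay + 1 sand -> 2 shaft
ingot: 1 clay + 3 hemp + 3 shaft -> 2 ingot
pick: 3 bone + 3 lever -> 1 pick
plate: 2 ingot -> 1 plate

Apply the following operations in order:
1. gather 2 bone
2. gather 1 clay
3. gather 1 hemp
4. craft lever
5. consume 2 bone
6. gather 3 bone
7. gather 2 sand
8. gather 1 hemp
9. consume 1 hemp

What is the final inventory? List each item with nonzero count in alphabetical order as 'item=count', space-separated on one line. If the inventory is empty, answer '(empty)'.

Answer: bone=3 clay=1 lever=1 sand=2

Derivation:
After 1 (gather 2 bone): bone=2
After 2 (gather 1 clay): bone=2 clay=1
After 3 (gather 1 hemp): bone=2 clay=1 hemp=1
After 4 (craft lever): bone=2 clay=1 lever=1
After 5 (consume 2 bone): clay=1 lever=1
After 6 (gather 3 bone): bone=3 clay=1 lever=1
After 7 (gather 2 sand): bone=3 clay=1 lever=1 sand=2
After 8 (gather 1 hemp): bone=3 clay=1 hemp=1 lever=1 sand=2
After 9 (consume 1 hemp): bone=3 clay=1 lever=1 sand=2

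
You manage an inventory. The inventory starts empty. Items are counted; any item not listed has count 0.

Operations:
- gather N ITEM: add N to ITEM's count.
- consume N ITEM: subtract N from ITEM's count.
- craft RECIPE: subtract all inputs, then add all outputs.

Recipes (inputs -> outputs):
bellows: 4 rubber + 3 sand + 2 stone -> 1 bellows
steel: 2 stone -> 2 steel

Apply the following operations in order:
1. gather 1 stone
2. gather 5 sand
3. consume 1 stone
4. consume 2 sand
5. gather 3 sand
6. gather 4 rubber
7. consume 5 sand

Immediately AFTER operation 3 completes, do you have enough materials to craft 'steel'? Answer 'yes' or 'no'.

Answer: no

Derivation:
After 1 (gather 1 stone): stone=1
After 2 (gather 5 sand): sand=5 stone=1
After 3 (consume 1 stone): sand=5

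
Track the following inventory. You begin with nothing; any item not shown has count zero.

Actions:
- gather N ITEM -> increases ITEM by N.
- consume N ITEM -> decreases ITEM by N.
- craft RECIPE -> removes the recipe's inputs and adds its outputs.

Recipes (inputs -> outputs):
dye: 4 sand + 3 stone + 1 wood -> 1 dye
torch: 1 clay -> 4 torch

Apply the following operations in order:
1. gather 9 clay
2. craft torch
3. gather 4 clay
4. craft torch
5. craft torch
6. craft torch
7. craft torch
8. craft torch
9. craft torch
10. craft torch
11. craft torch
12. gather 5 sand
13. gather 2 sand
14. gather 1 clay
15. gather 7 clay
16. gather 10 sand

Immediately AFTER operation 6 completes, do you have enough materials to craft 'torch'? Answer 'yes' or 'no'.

After 1 (gather 9 clay): clay=9
After 2 (craft torch): clay=8 torch=4
After 3 (gather 4 clay): clay=12 torch=4
After 4 (craft torch): clay=11 torch=8
After 5 (craft torch): clay=10 torch=12
After 6 (craft torch): clay=9 torch=16

Answer: yes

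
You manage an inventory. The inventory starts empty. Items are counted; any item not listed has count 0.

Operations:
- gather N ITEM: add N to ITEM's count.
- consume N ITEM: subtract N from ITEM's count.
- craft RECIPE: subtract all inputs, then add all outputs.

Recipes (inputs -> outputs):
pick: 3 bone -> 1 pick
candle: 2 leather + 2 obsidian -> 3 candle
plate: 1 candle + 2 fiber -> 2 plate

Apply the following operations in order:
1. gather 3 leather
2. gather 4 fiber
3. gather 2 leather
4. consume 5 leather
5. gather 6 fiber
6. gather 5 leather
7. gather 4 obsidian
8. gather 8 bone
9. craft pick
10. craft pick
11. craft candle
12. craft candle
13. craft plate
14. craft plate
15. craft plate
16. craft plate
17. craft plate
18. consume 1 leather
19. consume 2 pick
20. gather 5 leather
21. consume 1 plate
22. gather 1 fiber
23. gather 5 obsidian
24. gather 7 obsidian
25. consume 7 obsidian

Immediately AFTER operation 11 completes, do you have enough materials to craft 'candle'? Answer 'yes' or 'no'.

Answer: yes

Derivation:
After 1 (gather 3 leather): leather=3
After 2 (gather 4 fiber): fiber=4 leather=3
After 3 (gather 2 leather): fiber=4 leather=5
After 4 (consume 5 leather): fiber=4
After 5 (gather 6 fiber): fiber=10
After 6 (gather 5 leather): fiber=10 leather=5
After 7 (gather 4 obsidian): fiber=10 leather=5 obsidian=4
After 8 (gather 8 bone): bone=8 fiber=10 leather=5 obsidian=4
After 9 (craft pick): bone=5 fiber=10 leather=5 obsidian=4 pick=1
After 10 (craft pick): bone=2 fiber=10 leather=5 obsidian=4 pick=2
After 11 (craft candle): bone=2 candle=3 fiber=10 leather=3 obsidian=2 pick=2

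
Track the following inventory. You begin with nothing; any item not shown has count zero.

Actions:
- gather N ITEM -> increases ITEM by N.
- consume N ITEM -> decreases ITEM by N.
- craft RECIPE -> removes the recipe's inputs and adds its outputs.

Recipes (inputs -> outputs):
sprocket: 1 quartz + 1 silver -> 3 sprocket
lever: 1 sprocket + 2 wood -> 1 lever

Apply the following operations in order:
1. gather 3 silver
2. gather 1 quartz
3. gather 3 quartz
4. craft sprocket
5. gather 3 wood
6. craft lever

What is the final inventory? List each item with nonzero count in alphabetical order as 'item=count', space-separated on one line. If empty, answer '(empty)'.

After 1 (gather 3 silver): silver=3
After 2 (gather 1 quartz): quartz=1 silver=3
After 3 (gather 3 quartz): quartz=4 silver=3
After 4 (craft sprocket): quartz=3 silver=2 sprocket=3
After 5 (gather 3 wood): quartz=3 silver=2 sprocket=3 wood=3
After 6 (craft lever): lever=1 quartz=3 silver=2 sprocket=2 wood=1

Answer: lever=1 quartz=3 silver=2 sprocket=2 wood=1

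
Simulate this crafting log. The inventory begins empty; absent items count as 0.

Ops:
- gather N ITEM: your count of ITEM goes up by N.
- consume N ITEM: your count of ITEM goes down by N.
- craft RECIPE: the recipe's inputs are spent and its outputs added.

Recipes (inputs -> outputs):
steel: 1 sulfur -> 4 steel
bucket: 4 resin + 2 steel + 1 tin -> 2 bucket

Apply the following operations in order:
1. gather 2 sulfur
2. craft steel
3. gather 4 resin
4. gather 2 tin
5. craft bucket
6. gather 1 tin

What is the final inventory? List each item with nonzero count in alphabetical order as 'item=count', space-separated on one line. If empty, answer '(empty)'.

After 1 (gather 2 sulfur): sulfur=2
After 2 (craft steel): steel=4 sulfur=1
After 3 (gather 4 resin): resin=4 steel=4 sulfur=1
After 4 (gather 2 tin): resin=4 steel=4 sulfur=1 tin=2
After 5 (craft bucket): bucket=2 steel=2 sulfur=1 tin=1
After 6 (gather 1 tin): bucket=2 steel=2 sulfur=1 tin=2

Answer: bucket=2 steel=2 sulfur=1 tin=2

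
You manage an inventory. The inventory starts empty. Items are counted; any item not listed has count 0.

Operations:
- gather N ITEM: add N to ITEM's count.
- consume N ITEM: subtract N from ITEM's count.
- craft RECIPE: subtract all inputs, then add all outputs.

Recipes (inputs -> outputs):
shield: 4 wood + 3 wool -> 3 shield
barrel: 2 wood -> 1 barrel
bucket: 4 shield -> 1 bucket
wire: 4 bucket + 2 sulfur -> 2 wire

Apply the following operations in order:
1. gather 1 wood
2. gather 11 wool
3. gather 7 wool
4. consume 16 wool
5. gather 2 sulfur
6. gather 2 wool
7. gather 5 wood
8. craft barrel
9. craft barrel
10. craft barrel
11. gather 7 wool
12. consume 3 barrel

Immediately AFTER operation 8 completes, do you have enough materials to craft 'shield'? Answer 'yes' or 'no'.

Answer: yes

Derivation:
After 1 (gather 1 wood): wood=1
After 2 (gather 11 wool): wood=1 wool=11
After 3 (gather 7 wool): wood=1 wool=18
After 4 (consume 16 wool): wood=1 wool=2
After 5 (gather 2 sulfur): sulfur=2 wood=1 wool=2
After 6 (gather 2 wool): sulfur=2 wood=1 wool=4
After 7 (gather 5 wood): sulfur=2 wood=6 wool=4
After 8 (craft barrel): barrel=1 sulfur=2 wood=4 wool=4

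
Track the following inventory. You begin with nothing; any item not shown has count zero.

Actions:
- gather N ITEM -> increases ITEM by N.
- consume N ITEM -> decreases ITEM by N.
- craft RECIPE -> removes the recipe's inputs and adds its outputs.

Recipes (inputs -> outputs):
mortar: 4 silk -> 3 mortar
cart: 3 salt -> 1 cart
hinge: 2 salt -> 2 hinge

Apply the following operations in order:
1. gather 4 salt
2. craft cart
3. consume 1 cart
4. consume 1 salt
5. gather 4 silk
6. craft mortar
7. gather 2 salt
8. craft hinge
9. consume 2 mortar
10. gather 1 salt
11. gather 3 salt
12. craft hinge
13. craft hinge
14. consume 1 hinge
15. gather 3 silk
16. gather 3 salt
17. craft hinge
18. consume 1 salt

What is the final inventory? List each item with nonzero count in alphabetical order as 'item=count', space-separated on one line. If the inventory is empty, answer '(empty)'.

Answer: hinge=7 mortar=1 silk=3

Derivation:
After 1 (gather 4 salt): salt=4
After 2 (craft cart): cart=1 salt=1
After 3 (consume 1 cart): salt=1
After 4 (consume 1 salt): (empty)
After 5 (gather 4 silk): silk=4
After 6 (craft mortar): mortar=3
After 7 (gather 2 salt): mortar=3 salt=2
After 8 (craft hinge): hinge=2 mortar=3
After 9 (consume 2 mortar): hinge=2 mortar=1
After 10 (gather 1 salt): hinge=2 mortar=1 salt=1
After 11 (gather 3 salt): hinge=2 mortar=1 salt=4
After 12 (craft hinge): hinge=4 mortar=1 salt=2
After 13 (craft hinge): hinge=6 mortar=1
After 14 (consume 1 hinge): hinge=5 mortar=1
After 15 (gather 3 silk): hinge=5 mortar=1 silk=3
After 16 (gather 3 salt): hinge=5 mortar=1 salt=3 silk=3
After 17 (craft hinge): hinge=7 mortar=1 salt=1 silk=3
After 18 (consume 1 salt): hinge=7 mortar=1 silk=3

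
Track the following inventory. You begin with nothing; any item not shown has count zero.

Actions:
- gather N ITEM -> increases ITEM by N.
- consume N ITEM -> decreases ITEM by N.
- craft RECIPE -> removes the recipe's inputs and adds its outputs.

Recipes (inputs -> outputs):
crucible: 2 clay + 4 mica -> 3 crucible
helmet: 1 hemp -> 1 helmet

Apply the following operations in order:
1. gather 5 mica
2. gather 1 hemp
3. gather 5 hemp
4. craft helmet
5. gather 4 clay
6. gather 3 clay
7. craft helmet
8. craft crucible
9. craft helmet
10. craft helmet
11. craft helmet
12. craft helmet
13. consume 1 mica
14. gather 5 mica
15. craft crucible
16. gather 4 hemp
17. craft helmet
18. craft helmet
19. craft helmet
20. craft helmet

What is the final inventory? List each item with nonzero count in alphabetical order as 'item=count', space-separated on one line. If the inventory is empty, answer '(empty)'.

After 1 (gather 5 mica): mica=5
After 2 (gather 1 hemp): hemp=1 mica=5
After 3 (gather 5 hemp): hemp=6 mica=5
After 4 (craft helmet): helmet=1 hemp=5 mica=5
After 5 (gather 4 clay): clay=4 helmet=1 hemp=5 mica=5
After 6 (gather 3 clay): clay=7 helmet=1 hemp=5 mica=5
After 7 (craft helmet): clay=7 helmet=2 hemp=4 mica=5
After 8 (craft crucible): clay=5 crucible=3 helmet=2 hemp=4 mica=1
After 9 (craft helmet): clay=5 crucible=3 helmet=3 hemp=3 mica=1
After 10 (craft helmet): clay=5 crucible=3 helmet=4 hemp=2 mica=1
After 11 (craft helmet): clay=5 crucible=3 helmet=5 hemp=1 mica=1
After 12 (craft helmet): clay=5 crucible=3 helmet=6 mica=1
After 13 (consume 1 mica): clay=5 crucible=3 helmet=6
After 14 (gather 5 mica): clay=5 crucible=3 helmet=6 mica=5
After 15 (craft crucible): clay=3 crucible=6 helmet=6 mica=1
After 16 (gather 4 hemp): clay=3 crucible=6 helmet=6 hemp=4 mica=1
After 17 (craft helmet): clay=3 crucible=6 helmet=7 hemp=3 mica=1
After 18 (craft helmet): clay=3 crucible=6 helmet=8 hemp=2 mica=1
After 19 (craft helmet): clay=3 crucible=6 helmet=9 hemp=1 mica=1
After 20 (craft helmet): clay=3 crucible=6 helmet=10 mica=1

Answer: clay=3 crucible=6 helmet=10 mica=1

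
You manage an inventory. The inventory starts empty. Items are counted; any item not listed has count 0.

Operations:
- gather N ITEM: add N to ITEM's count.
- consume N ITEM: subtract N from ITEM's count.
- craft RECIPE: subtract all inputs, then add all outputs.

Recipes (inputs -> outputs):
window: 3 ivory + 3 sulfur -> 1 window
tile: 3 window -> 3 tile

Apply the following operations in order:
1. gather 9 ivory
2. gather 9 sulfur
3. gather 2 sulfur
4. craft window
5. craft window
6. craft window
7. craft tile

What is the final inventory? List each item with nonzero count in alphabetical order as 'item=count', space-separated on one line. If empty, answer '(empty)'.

After 1 (gather 9 ivory): ivory=9
After 2 (gather 9 sulfur): ivory=9 sulfur=9
After 3 (gather 2 sulfur): ivory=9 sulfur=11
After 4 (craft window): ivory=6 sulfur=8 window=1
After 5 (craft window): ivory=3 sulfur=5 window=2
After 6 (craft window): sulfur=2 window=3
After 7 (craft tile): sulfur=2 tile=3

Answer: sulfur=2 tile=3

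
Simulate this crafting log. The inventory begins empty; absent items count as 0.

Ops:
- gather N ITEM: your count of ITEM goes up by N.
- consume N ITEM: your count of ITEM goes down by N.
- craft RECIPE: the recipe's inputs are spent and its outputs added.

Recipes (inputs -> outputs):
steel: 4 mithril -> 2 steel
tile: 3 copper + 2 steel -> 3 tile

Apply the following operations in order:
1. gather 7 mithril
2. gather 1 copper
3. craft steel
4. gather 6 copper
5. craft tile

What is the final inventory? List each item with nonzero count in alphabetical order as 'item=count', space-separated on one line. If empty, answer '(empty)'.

Answer: copper=4 mithril=3 tile=3

Derivation:
After 1 (gather 7 mithril): mithril=7
After 2 (gather 1 copper): copper=1 mithril=7
After 3 (craft steel): copper=1 mithril=3 steel=2
After 4 (gather 6 copper): copper=7 mithril=3 steel=2
After 5 (craft tile): copper=4 mithril=3 tile=3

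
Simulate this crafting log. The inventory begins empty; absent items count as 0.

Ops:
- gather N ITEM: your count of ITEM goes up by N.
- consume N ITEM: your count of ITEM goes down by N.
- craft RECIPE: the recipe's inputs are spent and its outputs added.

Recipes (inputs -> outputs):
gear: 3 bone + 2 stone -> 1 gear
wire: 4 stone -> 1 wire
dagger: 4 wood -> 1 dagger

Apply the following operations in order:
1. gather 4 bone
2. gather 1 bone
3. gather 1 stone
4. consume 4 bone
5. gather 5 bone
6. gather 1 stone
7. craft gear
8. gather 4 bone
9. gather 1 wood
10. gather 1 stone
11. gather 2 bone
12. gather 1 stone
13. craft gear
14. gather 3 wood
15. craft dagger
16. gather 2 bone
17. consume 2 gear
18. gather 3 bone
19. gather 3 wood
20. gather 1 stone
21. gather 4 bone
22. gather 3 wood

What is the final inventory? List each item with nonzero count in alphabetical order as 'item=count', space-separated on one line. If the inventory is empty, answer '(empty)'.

After 1 (gather 4 bone): bone=4
After 2 (gather 1 bone): bone=5
After 3 (gather 1 stone): bone=5 stone=1
After 4 (consume 4 bone): bone=1 stone=1
After 5 (gather 5 bone): bone=6 stone=1
After 6 (gather 1 stone): bone=6 stone=2
After 7 (craft gear): bone=3 gear=1
After 8 (gather 4 bone): bone=7 gear=1
After 9 (gather 1 wood): bone=7 gear=1 wood=1
After 10 (gather 1 stone): bone=7 gear=1 stone=1 wood=1
After 11 (gather 2 bone): bone=9 gear=1 stone=1 wood=1
After 12 (gather 1 stone): bone=9 gear=1 stone=2 wood=1
After 13 (craft gear): bone=6 gear=2 wood=1
After 14 (gather 3 wood): bone=6 gear=2 wood=4
After 15 (craft dagger): bone=6 dagger=1 gear=2
After 16 (gather 2 bone): bone=8 dagger=1 gear=2
After 17 (consume 2 gear): bone=8 dagger=1
After 18 (gather 3 bone): bone=11 dagger=1
After 19 (gather 3 wood): bone=11 dagger=1 wood=3
After 20 (gather 1 stone): bone=11 dagger=1 stone=1 wood=3
After 21 (gather 4 bone): bone=15 dagger=1 stone=1 wood=3
After 22 (gather 3 wood): bone=15 dagger=1 stone=1 wood=6

Answer: bone=15 dagger=1 stone=1 wood=6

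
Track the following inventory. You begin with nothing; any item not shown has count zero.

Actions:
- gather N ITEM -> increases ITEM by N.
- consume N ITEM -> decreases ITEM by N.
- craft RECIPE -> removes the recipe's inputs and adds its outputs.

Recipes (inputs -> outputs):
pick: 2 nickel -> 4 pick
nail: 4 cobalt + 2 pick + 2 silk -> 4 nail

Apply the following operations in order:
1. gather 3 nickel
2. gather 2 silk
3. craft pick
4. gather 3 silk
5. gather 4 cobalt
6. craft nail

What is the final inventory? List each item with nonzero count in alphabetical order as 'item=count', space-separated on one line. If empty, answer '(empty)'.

After 1 (gather 3 nickel): nickel=3
After 2 (gather 2 silk): nickel=3 silk=2
After 3 (craft pick): nickel=1 pick=4 silk=2
After 4 (gather 3 silk): nickel=1 pick=4 silk=5
After 5 (gather 4 cobalt): cobalt=4 nickel=1 pick=4 silk=5
After 6 (craft nail): nail=4 nickel=1 pick=2 silk=3

Answer: nail=4 nickel=1 pick=2 silk=3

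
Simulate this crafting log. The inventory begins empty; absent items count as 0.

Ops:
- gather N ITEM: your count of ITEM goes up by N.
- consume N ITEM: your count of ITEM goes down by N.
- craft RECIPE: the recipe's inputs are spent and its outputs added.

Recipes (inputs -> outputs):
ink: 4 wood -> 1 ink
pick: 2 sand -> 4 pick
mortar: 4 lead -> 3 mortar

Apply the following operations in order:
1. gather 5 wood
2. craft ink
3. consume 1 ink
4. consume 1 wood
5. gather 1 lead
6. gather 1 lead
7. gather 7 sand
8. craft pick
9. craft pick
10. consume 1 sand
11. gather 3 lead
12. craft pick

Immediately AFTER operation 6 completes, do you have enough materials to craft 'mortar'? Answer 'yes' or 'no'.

After 1 (gather 5 wood): wood=5
After 2 (craft ink): ink=1 wood=1
After 3 (consume 1 ink): wood=1
After 4 (consume 1 wood): (empty)
After 5 (gather 1 lead): lead=1
After 6 (gather 1 lead): lead=2

Answer: no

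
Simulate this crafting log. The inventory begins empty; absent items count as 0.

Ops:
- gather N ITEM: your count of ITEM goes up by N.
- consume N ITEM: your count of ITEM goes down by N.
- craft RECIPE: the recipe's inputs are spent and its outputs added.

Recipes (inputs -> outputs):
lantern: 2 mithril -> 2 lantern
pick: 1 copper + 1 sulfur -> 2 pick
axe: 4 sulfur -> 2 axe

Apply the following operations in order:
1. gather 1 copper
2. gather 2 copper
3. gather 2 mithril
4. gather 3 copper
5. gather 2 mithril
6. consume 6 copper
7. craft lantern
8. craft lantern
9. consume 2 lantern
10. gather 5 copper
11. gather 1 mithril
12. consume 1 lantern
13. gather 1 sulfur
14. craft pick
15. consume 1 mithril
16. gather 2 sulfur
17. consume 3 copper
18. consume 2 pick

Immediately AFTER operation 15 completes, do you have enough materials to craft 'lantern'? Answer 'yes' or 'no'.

After 1 (gather 1 copper): copper=1
After 2 (gather 2 copper): copper=3
After 3 (gather 2 mithril): copper=3 mithril=2
After 4 (gather 3 copper): copper=6 mithril=2
After 5 (gather 2 mithril): copper=6 mithril=4
After 6 (consume 6 copper): mithril=4
After 7 (craft lantern): lantern=2 mithril=2
After 8 (craft lantern): lantern=4
After 9 (consume 2 lantern): lantern=2
After 10 (gather 5 copper): copper=5 lantern=2
After 11 (gather 1 mithril): copper=5 lantern=2 mithril=1
After 12 (consume 1 lantern): copper=5 lantern=1 mithril=1
After 13 (gather 1 sulfur): copper=5 lantern=1 mithril=1 sulfur=1
After 14 (craft pick): copper=4 lantern=1 mithril=1 pick=2
After 15 (consume 1 mithril): copper=4 lantern=1 pick=2

Answer: no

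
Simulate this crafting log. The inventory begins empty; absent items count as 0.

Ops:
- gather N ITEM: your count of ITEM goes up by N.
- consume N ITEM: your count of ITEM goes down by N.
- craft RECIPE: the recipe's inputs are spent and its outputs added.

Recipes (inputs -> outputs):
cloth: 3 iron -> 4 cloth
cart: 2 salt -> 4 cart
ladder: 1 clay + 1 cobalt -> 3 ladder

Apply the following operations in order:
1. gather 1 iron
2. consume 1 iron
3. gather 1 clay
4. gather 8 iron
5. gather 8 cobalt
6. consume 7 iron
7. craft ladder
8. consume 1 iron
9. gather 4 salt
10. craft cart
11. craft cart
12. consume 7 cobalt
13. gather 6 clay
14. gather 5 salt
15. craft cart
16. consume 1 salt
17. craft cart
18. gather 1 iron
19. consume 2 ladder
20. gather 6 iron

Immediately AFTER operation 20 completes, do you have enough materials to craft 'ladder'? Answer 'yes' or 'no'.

After 1 (gather 1 iron): iron=1
After 2 (consume 1 iron): (empty)
After 3 (gather 1 clay): clay=1
After 4 (gather 8 iron): clay=1 iron=8
After 5 (gather 8 cobalt): clay=1 cobalt=8 iron=8
After 6 (consume 7 iron): clay=1 cobalt=8 iron=1
After 7 (craft ladder): cobalt=7 iron=1 ladder=3
After 8 (consume 1 iron): cobalt=7 ladder=3
After 9 (gather 4 salt): cobalt=7 ladder=3 salt=4
After 10 (craft cart): cart=4 cobalt=7 ladder=3 salt=2
After 11 (craft cart): cart=8 cobalt=7 ladder=3
After 12 (consume 7 cobalt): cart=8 ladder=3
After 13 (gather 6 clay): cart=8 clay=6 ladder=3
After 14 (gather 5 salt): cart=8 clay=6 ladder=3 salt=5
After 15 (craft cart): cart=12 clay=6 ladder=3 salt=3
After 16 (consume 1 salt): cart=12 clay=6 ladder=3 salt=2
After 17 (craft cart): cart=16 clay=6 ladder=3
After 18 (gather 1 iron): cart=16 clay=6 iron=1 ladder=3
After 19 (consume 2 ladder): cart=16 clay=6 iron=1 ladder=1
After 20 (gather 6 iron): cart=16 clay=6 iron=7 ladder=1

Answer: no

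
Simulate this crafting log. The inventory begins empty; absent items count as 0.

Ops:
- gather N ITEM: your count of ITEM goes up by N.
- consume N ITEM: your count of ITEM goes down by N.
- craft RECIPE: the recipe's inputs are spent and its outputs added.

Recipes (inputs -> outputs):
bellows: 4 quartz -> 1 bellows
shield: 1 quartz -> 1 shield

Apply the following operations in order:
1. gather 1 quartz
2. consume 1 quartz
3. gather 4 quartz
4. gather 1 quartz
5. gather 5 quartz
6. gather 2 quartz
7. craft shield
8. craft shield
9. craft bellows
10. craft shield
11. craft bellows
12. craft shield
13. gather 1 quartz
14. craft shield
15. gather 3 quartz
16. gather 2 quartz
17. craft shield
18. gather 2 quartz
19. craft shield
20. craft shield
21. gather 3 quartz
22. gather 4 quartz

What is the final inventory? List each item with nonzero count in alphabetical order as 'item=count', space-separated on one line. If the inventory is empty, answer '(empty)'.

After 1 (gather 1 quartz): quartz=1
After 2 (consume 1 quartz): (empty)
After 3 (gather 4 quartz): quartz=4
After 4 (gather 1 quartz): quartz=5
After 5 (gather 5 quartz): quartz=10
After 6 (gather 2 quartz): quartz=12
After 7 (craft shield): quartz=11 shield=1
After 8 (craft shield): quartz=10 shield=2
After 9 (craft bellows): bellows=1 quartz=6 shield=2
After 10 (craft shield): bellows=1 quartz=5 shield=3
After 11 (craft bellows): bellows=2 quartz=1 shield=3
After 12 (craft shield): bellows=2 shield=4
After 13 (gather 1 quartz): bellows=2 quartz=1 shield=4
After 14 (craft shield): bellows=2 shield=5
After 15 (gather 3 quartz): bellows=2 quartz=3 shield=5
After 16 (gather 2 quartz): bellows=2 quartz=5 shield=5
After 17 (craft shield): bellows=2 quartz=4 shield=6
After 18 (gather 2 quartz): bellows=2 quartz=6 shield=6
After 19 (craft shield): bellows=2 quartz=5 shield=7
After 20 (craft shield): bellows=2 quartz=4 shield=8
After 21 (gather 3 quartz): bellows=2 quartz=7 shield=8
After 22 (gather 4 quartz): bellows=2 quartz=11 shield=8

Answer: bellows=2 quartz=11 shield=8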